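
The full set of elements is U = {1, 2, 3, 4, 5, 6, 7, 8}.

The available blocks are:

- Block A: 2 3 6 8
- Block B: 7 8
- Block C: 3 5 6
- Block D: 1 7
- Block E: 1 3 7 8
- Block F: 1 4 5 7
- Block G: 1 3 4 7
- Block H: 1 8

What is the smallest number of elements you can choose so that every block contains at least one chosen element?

Take T = {1, 5, 8}. Each listed block contains at least one of these, so T is a hitting set of size 3.
No choice of 2 elements meets every block, so 3 is the minimum.

3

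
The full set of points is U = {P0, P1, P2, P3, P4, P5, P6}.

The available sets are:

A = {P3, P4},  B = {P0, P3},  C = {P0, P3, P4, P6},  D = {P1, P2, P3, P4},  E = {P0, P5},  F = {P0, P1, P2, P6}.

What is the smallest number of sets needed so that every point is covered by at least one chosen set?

3

C, E, and F cover everything between them: the union {P0, P1, P2, P3, P4, P5, P6} is all of U.
Only E contains P5, so E is forced; the remaining 5 points need at least 2 more sets (each remaining set adds at most 4) — so at least 3 sets are needed, and 3 is optimal.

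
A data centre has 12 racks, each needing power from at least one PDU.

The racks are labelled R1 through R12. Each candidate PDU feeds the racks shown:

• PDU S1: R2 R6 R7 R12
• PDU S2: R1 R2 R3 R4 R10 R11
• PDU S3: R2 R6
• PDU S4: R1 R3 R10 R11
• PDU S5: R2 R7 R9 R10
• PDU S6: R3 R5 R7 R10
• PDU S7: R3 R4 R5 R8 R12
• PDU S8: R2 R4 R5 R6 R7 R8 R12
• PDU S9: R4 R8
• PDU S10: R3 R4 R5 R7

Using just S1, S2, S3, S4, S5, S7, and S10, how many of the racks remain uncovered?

Union of S1, S2, S3, S4, S5, S7, S10 = {R1, R2, R3, R4, R5, R6, R7, R8, R9, R10, R11, R12} — that's every rack, so 0 are uncovered.

0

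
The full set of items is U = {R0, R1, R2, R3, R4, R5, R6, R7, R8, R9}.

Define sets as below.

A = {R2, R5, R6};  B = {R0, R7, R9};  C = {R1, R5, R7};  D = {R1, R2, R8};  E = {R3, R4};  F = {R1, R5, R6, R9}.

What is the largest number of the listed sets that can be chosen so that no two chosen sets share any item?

A, B, E are pairwise disjoint (A={R2,R5,R6}; B={R0,R7,R9}; E={R3,R4}).
Every remaining set overlaps one of these, and no 4 of the listed sets are pairwise disjoint, so 3 is the maximum.

3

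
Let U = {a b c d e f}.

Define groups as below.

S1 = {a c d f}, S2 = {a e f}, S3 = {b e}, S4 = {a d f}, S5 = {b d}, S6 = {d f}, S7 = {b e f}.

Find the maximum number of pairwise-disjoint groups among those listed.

S3, S4 are pairwise disjoint (S3={b,e}; S4={a,d,f}).
Every remaining group overlaps one of these, and no 3 of the listed groups are pairwise disjoint, so 2 is the maximum.

2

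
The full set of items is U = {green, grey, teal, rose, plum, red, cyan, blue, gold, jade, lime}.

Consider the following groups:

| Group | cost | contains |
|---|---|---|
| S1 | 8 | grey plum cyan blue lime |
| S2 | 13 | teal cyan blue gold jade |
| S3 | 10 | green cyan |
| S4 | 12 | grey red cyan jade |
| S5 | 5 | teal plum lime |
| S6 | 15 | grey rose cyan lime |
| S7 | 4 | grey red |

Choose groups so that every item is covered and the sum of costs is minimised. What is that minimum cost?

47

S2, S3, S5, S6, S7 together cover every item (S2 ∪ S3 ∪ S5 ∪ S6 ∪ S7 = {green, grey, teal, rose, plum, red, cyan, blue, gold, jade, lime}); total cost 13 + 10 + 5 + 15 + 4 = 47.
The greedy pick S1, S7, S2, S3, S6 costs 50; no covering selection beats 47.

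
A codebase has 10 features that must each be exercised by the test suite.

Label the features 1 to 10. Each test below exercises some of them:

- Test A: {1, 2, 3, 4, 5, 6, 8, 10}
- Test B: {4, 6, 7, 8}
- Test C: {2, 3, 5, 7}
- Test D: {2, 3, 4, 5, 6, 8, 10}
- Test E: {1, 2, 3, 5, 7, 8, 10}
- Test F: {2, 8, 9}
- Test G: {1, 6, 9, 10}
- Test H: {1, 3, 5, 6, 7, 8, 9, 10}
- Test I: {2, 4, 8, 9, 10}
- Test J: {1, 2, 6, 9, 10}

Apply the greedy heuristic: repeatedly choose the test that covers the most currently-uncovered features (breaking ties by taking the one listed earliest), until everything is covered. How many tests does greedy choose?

2

Greedy: pick A (covers 8 new) → pick H (covers 2 new). Total picks: 2.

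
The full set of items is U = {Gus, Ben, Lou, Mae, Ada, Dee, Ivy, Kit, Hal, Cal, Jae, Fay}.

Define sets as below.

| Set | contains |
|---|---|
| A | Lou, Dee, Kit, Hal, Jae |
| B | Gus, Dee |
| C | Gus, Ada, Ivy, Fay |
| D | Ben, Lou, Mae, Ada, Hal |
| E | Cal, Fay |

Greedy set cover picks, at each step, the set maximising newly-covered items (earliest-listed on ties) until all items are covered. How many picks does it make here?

Greedy: pick A (covers 5 new) → pick C (covers 4 new) → pick D (covers 2 new) → pick E (covers 1 new). Total picks: 4.

4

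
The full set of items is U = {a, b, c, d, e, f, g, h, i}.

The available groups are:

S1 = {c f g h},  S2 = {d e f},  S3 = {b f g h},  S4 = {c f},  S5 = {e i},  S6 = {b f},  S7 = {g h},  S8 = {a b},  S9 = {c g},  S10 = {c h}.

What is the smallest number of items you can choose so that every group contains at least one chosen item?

4

The 4 items {b, c, e, h} hit every group.
The groups S4, S5, S7, S8 are pairwise disjoint, so any hitting set needs a separate item for each — at least 4. Hence 4 is optimal.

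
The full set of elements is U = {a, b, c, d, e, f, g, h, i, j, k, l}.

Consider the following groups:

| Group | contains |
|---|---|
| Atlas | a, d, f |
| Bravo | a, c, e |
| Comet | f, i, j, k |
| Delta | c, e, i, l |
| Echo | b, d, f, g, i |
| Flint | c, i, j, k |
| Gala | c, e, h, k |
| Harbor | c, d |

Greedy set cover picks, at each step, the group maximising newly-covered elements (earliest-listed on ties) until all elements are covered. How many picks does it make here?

5

Greedy: pick Echo (covers 5 new) → pick Gala (covers 4 new) → pick Atlas (covers 1 new) → pick Comet (covers 1 new) → pick Delta (covers 1 new). Total picks: 5.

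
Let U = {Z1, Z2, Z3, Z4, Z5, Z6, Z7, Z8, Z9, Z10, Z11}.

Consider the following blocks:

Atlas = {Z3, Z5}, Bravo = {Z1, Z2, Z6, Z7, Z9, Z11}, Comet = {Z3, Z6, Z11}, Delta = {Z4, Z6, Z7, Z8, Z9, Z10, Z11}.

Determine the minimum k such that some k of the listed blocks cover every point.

3

Atlas, Bravo, and Delta cover everything between them: the union {Z1, Z2, Z3, Z4, Z5, Z6, Z7, Z8, Z9, Z10, Z11} is all of U.
Only Bravo contains Z1, so Bravo is forced; the remaining 5 points need at least 2 more blocks (each remaining block adds at most 3) — so at least 3 blocks are needed, and 3 is optimal.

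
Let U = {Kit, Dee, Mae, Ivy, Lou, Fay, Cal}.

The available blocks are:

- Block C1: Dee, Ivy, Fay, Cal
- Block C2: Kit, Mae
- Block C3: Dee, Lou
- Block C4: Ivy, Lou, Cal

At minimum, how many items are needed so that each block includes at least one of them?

H = {Dee, Mae, Cal} meets every block (each contains at least one member of H), and |H| = 3.
No choice of 2 items meets every block, so 3 is the minimum.

3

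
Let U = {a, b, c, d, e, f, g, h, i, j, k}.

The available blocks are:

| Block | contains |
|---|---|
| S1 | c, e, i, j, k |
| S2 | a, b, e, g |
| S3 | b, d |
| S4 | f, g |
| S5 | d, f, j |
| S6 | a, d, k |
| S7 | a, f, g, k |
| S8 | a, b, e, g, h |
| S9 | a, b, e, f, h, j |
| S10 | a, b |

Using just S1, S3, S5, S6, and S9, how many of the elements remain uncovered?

1

Union of S1, S3, S5, S6, S9 = {a, b, c, d, e, f, h, i, j, k}.
Not covered: g — 1 element.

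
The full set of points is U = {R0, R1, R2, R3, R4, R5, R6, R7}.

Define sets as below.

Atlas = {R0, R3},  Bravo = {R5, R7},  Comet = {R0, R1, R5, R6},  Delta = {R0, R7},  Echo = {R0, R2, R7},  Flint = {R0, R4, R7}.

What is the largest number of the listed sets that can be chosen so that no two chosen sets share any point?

2

Atlas, Bravo are pairwise disjoint (Atlas={R0,R3}; Bravo={R5,R7}).
Every remaining set overlaps one of these, and no 3 of the listed sets are pairwise disjoint, so 2 is the maximum.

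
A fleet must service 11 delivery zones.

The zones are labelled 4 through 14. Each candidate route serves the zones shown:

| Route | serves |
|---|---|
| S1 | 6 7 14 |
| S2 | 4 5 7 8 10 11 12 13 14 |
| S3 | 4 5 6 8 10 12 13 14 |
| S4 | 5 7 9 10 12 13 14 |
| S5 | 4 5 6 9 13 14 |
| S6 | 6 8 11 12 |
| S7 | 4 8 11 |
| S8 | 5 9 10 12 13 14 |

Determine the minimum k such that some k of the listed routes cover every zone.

2

Take {S2, S5}. Their union is {4, 5, 6, 7, 8, 9, 10, 11, 12, 13, 14}, which is all 11 zones.
No single route has all 11 zones (the largest, S2, has 9), so 2 is optimal.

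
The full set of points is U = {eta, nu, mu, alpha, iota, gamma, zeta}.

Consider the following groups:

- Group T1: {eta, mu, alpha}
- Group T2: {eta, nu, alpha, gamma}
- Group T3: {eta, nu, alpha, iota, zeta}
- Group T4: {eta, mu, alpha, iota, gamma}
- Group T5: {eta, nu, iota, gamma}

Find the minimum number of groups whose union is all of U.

Take {T3, T4}. Their union is {eta, nu, mu, alpha, iota, gamma, zeta}, which is all 7 points.
No single group has all 7 points (the largest, T3, has 5), so 2 is optimal.

2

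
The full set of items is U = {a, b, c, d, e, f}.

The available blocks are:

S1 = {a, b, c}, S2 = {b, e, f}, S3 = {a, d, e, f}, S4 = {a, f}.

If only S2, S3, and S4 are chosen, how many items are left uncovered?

Union of S2, S3, S4 = {a, b, d, e, f}.
Not covered: c — 1 item.

1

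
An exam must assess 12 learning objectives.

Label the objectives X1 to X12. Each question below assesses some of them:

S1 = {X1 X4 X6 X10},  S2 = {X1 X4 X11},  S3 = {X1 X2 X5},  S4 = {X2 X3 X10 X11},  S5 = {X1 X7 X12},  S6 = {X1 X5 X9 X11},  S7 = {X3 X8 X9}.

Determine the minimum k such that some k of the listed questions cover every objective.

S1 and S3 and S4 and S5 and S7 together: S1 ∪ S3 ∪ S4 ∪ S5 ∪ S7 = {X1, X2, X3, X4, X5, X6, X7, X8, X9, X10, X11, X12} — every objective is covered.
No 4 of the 7 questions cover everything (all 35 combinations miss at least one objective), so 5 is optimal.

5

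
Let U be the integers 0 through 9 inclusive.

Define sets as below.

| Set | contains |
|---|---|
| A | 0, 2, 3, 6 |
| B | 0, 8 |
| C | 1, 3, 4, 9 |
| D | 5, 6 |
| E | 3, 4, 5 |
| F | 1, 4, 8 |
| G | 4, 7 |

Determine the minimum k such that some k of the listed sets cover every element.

5

A and B and C and E and G together: A ∪ B ∪ C ∪ E ∪ G = {0, 1, 2, 3, 4, 5, 6, 7, 8, 9} — every element is covered.
No 4 of the 7 sets cover everything (all 35 combinations miss at least one element), so 5 is optimal.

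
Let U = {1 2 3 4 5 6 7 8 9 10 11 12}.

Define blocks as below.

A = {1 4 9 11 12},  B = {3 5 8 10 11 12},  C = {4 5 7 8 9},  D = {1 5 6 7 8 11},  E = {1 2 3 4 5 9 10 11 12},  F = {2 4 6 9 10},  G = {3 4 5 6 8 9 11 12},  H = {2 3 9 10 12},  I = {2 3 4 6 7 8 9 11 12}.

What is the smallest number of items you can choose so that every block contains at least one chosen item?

Take T = {9, 11}. Each listed block contains at least one of these, so T is a hitting set of size 2.
The blocks D, H are pairwise disjoint, so any hitting set needs a separate item for each — at least 2. Hence 2 is optimal.

2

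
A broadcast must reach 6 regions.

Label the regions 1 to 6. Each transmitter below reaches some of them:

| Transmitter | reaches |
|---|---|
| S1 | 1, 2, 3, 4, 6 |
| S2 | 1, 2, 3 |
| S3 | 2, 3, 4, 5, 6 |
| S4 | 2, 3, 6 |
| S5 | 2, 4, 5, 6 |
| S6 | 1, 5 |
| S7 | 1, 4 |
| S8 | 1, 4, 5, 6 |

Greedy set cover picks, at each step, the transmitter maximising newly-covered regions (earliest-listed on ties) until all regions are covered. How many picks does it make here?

2

Greedy: pick S1 (covers 5 new) → pick S3 (covers 1 new). Total picks: 2.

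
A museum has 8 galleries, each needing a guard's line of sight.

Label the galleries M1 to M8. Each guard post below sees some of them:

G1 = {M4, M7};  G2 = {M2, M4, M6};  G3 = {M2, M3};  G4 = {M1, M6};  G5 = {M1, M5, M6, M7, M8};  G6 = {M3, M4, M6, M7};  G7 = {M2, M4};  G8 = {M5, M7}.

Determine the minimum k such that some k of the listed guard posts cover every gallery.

3

Take {G3, G5, G7}. Their union is {M1, M2, M3, M4, M5, M6, M7, M8}, which is all 8 galleries.
Only G5 contains M8, so G5 is forced; the remaining 3 galleries need at least 2 more guard posts (each remaining guard post adds at most 2) — so at least 3 guard posts are needed, and 3 is optimal.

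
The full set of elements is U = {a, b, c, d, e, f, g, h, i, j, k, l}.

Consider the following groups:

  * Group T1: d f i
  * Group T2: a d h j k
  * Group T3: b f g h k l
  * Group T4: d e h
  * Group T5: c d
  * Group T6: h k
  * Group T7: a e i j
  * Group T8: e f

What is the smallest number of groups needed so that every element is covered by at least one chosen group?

3

Take {T3, T5, T7}. Their union is {a, b, c, d, e, f, g, h, i, j, k, l}, which is all 12 elements.
Only T3 contains b, so T3 is forced; the remaining 6 elements need at least 2 more groups (each remaining group adds at most 4) — so at least 3 groups are needed, and 3 is optimal.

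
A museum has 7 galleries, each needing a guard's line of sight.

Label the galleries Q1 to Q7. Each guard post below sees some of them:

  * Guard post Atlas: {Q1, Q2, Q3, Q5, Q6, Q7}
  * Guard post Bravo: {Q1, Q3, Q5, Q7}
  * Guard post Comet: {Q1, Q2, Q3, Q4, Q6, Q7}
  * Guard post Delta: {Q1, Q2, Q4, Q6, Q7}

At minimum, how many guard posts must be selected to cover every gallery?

2

Bravo and Delta together: Bravo ∪ Delta = {Q1, Q2, Q3, Q4, Q5, Q6, Q7} — every gallery is covered.
No single guard post has all 7 galleries (the largest, Atlas, has 6), so 2 is optimal.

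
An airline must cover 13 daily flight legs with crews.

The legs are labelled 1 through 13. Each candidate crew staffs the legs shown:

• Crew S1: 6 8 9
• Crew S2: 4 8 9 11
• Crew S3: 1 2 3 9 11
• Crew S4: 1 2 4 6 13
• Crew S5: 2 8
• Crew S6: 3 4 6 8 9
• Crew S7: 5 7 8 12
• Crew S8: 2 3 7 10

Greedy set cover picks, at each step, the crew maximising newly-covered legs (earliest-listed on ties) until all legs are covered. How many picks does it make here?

4

Greedy: pick S3 (covers 5 new) → pick S7 (covers 4 new) → pick S4 (covers 3 new) → pick S8 (covers 1 new). Total picks: 4.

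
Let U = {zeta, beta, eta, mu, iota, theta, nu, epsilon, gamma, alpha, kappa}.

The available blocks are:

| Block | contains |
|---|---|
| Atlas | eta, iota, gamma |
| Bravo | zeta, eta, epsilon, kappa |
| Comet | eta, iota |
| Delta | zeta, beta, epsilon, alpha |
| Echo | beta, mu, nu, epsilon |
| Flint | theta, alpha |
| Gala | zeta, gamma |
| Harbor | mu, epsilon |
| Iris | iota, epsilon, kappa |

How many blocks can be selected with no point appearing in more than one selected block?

4

Comet, Echo, Flint, Gala are pairwise disjoint (Comet={eta,iota}; Echo={beta,mu,nu,epsilon}; Flint={theta,alpha}; Gala={zeta,gamma}).
Every remaining block overlaps one of these, and no 5 of the listed blocks are pairwise disjoint, so 4 is the maximum.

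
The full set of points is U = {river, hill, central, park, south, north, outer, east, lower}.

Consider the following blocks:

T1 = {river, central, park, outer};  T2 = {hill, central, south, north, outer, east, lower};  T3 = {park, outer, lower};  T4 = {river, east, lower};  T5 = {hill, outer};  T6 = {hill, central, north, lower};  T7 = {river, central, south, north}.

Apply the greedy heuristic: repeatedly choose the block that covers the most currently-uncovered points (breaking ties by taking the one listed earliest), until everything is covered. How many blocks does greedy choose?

2

Greedy: pick T2 (covers 7 new) → pick T1 (covers 2 new). Total picks: 2.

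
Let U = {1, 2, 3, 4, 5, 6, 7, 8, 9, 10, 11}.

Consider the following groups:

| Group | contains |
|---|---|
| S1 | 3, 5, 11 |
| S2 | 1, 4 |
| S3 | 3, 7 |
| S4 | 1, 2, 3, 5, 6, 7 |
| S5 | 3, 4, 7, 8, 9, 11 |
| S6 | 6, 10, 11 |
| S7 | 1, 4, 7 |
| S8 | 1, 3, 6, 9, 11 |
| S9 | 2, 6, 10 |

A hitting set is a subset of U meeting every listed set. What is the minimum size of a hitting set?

3

Take H = {3, 4, 10}. Each listed group contains at least one of these, so H is a hitting set of size 3.
The groups S1, S7, S9 are pairwise disjoint, so any hitting set needs a separate element for each — at least 3. Hence 3 is optimal.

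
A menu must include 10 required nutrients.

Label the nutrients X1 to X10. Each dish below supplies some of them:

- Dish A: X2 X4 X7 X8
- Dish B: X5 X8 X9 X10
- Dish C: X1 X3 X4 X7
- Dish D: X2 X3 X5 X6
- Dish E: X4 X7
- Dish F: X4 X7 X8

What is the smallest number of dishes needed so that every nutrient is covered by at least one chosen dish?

3

B and C and D together: B ∪ C ∪ D = {X1, X2, X3, X4, X5, X6, X7, X8, X9, X10} — every nutrient is covered.
Each dish has at most 4 nutrients, and 2·4 = 8 < 10 — so at least 3 dishes are needed, and 3 is optimal.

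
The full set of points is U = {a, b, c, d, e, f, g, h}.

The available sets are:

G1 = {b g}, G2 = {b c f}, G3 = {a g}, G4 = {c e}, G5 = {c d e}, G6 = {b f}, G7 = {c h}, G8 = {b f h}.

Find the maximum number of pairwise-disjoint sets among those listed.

3

G3, G4, G6 are pairwise disjoint (G3={a,g}; G4={c,e}; G6={b,f}).
Every remaining set overlaps one of these, and no 4 of the listed sets are pairwise disjoint, so 3 is the maximum.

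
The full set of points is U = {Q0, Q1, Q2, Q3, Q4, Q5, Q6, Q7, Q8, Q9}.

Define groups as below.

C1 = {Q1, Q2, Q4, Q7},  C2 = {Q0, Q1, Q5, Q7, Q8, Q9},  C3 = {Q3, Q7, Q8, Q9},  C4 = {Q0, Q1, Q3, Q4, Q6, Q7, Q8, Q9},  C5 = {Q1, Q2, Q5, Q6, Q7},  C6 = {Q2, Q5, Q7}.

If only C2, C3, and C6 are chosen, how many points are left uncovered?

Union of C2, C3, C6 = {Q0, Q1, Q2, Q3, Q5, Q7, Q8, Q9}.
Not covered: Q4, Q6 — 2 points.

2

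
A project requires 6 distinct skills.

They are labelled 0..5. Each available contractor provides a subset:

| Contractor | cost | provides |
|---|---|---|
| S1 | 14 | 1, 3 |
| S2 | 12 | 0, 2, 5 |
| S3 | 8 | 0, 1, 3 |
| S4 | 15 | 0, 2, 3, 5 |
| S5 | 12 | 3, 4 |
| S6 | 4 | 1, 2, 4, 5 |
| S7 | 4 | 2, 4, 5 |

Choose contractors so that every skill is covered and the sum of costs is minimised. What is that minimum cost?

12

S3, S7 together cover every skill (S3 ∪ S7 = {0, 1, 2, 3, 4, 5}); total cost 8 + 4 = 12.
No covering selection has total cost below 12.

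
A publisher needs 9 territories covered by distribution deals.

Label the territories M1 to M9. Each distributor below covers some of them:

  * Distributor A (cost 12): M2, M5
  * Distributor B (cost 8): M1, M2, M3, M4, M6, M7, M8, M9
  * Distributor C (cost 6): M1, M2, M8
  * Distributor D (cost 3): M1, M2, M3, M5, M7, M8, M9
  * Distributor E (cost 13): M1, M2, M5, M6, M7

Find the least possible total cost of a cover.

B, D together cover every territory (B ∪ D = {M1, M2, M3, M4, M5, M6, M7, M8, M9}); total cost 8 + 3 = 11.
No covering selection has total cost below 11.

11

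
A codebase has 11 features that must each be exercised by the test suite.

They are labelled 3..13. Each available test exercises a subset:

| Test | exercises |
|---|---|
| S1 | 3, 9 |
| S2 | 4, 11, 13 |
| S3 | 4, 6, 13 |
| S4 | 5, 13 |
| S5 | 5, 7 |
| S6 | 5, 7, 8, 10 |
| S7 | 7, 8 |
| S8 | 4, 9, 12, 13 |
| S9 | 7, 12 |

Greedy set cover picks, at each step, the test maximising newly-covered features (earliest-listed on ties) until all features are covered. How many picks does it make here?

Greedy: pick S6 (covers 4 new) → pick S8 (covers 4 new) → pick S1 (covers 1 new) → pick S2 (covers 1 new) → pick S3 (covers 1 new). Total picks: 5.

5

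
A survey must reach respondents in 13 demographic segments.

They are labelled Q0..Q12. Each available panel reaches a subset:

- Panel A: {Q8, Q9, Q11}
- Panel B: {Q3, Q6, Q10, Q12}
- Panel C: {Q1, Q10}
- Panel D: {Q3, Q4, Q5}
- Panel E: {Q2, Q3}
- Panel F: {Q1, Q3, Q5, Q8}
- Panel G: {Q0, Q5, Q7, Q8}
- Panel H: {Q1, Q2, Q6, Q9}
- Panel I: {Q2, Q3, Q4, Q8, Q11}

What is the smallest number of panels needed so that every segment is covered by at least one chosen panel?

4

B and G and H and I together: B ∪ G ∪ H ∪ I = {Q0, Q1, Q2, Q3, Q4, Q5, Q6, Q7, Q8, Q9, Q10, Q11, Q12} — every segment is covered.
Only G contains Q0, so G is forced; the remaining 9 segments need at least 3 more panels (each remaining panel adds at most 4) — so at least 4 panels are needed, and 4 is optimal.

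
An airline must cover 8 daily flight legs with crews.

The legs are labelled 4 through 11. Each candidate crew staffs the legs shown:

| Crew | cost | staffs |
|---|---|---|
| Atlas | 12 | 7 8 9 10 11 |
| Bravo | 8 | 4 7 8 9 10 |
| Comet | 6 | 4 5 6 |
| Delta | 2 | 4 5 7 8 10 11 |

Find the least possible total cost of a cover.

16

Bravo, Comet, Delta together cover every leg (Bravo ∪ Comet ∪ Delta = {4, 5, 6, 7, 8, 9, 10, 11}); total cost 8 + 6 + 2 = 16.
No covering selection has total cost below 16.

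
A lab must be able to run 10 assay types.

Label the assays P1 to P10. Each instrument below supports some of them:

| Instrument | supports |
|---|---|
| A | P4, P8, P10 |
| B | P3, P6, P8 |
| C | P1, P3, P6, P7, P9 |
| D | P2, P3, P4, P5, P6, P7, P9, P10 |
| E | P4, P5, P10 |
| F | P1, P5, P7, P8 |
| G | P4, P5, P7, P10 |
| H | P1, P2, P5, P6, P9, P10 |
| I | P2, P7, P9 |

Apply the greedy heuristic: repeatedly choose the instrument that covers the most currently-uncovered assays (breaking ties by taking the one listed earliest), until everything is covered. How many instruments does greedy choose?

Greedy: pick D (covers 8 new) → pick F (covers 2 new). Total picks: 2.

2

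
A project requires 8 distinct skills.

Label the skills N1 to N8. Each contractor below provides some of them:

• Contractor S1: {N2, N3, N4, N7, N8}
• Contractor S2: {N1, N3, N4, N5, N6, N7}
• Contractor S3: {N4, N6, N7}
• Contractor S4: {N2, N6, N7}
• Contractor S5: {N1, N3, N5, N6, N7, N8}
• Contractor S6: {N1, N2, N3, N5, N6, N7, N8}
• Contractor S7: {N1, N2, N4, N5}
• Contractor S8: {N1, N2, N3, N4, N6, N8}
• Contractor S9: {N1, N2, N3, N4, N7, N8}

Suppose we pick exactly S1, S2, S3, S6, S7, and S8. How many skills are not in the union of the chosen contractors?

Union of S1, S2, S3, S6, S7, S8 = {N1, N2, N3, N4, N5, N6, N7, N8} — that's every skill, so 0 are uncovered.

0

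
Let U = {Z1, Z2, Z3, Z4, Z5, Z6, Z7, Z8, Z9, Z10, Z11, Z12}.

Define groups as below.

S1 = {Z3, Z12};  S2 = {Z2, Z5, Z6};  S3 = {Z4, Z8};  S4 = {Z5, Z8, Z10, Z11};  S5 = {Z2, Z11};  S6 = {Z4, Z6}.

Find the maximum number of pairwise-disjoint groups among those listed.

S1, S2, S3 are pairwise disjoint (S1={Z3,Z12}; S2={Z2,Z5,Z6}; S3={Z4,Z8}).
Every remaining group overlaps one of these, and no 4 of the listed groups are pairwise disjoint, so 3 is the maximum.

3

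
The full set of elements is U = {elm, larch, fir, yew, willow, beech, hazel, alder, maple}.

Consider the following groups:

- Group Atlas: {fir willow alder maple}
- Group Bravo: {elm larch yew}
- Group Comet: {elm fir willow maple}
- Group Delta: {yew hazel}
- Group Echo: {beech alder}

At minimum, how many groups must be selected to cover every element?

4

Atlas and Bravo and Delta and Echo together: Atlas ∪ Bravo ∪ Delta ∪ Echo = {elm, larch, fir, yew, willow, beech, hazel, alder, maple} — every element is covered.
No 3 of the 5 groups cover everything (all 10 combinations miss at least one element), so 4 is optimal.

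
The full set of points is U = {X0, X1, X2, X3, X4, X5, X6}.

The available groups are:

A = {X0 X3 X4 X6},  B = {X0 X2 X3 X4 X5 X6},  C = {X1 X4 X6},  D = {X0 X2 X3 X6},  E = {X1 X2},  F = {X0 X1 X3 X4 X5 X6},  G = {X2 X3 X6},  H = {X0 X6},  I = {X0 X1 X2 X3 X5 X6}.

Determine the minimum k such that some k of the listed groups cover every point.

Take {B, I}. Their union is {X0, X1, X2, X3, X4, X5, X6}, which is all 7 points.
No single group has all 7 points (the largest, B, has 6), so 2 is optimal.

2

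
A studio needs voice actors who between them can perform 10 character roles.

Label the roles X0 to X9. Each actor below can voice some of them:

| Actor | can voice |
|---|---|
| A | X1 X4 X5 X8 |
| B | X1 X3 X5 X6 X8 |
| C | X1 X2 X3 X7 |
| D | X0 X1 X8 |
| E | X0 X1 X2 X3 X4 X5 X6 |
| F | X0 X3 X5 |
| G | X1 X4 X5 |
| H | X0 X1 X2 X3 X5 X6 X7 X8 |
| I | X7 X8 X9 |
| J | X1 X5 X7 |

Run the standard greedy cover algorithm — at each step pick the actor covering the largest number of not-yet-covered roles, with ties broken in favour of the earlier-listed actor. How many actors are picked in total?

Greedy: pick H (covers 8 new) → pick A (covers 1 new) → pick I (covers 1 new). Total picks: 3.
(The true minimum cover uses only 2 actors, so greedy is not optimal here.)

3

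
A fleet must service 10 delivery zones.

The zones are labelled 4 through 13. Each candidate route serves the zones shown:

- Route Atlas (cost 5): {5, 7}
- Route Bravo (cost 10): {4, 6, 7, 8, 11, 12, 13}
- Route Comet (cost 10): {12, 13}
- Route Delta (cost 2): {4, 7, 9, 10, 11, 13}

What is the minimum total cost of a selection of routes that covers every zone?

Atlas, Bravo, Delta together cover every zone (Atlas ∪ Bravo ∪ Delta = {4, 5, 6, 7, 8, 9, 10, 11, 12, 13}); total cost 5 + 10 + 2 = 17.
No covering selection has total cost below 17.

17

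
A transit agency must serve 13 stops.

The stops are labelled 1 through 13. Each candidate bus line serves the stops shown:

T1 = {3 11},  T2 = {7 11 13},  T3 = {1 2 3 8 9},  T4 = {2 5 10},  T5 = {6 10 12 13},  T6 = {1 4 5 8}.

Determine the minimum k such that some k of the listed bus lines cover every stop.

Take {T2, T3, T5, T6}. Their union is {1, 2, 3, 4, 5, 6, 7, 8, 9, 10, 11, 12, 13}, which is all 13 stops.
Only T6 contains 4, so T6 is forced; the remaining 9 stops need at least 3 more bus lines (each remaining bus line adds at most 4) — so at least 4 bus lines are needed, and 4 is optimal.

4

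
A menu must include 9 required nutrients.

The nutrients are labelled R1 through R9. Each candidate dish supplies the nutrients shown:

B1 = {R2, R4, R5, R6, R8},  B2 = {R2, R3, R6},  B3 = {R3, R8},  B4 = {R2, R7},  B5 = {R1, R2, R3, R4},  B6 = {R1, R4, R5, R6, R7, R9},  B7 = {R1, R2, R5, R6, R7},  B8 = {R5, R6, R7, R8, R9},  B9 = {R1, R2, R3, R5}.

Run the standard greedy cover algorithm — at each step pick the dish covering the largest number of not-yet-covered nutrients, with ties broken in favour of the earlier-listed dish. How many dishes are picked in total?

Greedy: pick B6 (covers 6 new) → pick B1 (covers 2 new) → pick B2 (covers 1 new). Total picks: 3.
(The true minimum cover uses only 2 dishes, so greedy is not optimal here.)

3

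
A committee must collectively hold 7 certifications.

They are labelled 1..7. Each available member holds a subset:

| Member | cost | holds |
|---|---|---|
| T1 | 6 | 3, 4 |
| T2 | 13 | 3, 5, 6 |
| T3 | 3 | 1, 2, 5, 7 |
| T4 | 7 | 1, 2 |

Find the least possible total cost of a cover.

T1, T2, T3 together cover every certification (T1 ∪ T2 ∪ T3 = {1, 2, 3, 4, 5, 6, 7}); total cost 6 + 13 + 3 = 22.
No covering selection has total cost below 22.

22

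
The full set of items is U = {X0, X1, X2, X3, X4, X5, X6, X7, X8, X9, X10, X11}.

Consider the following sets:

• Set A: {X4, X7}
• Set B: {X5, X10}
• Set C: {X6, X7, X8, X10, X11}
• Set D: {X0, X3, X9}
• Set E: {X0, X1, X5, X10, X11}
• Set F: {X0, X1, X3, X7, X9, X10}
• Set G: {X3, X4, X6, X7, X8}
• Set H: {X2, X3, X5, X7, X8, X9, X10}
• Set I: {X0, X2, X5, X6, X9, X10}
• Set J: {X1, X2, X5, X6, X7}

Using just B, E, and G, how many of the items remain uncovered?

Union of B, E, G = {X0, X1, X3, X4, X5, X6, X7, X8, X10, X11}.
Not covered: X2, X9 — 2 items.

2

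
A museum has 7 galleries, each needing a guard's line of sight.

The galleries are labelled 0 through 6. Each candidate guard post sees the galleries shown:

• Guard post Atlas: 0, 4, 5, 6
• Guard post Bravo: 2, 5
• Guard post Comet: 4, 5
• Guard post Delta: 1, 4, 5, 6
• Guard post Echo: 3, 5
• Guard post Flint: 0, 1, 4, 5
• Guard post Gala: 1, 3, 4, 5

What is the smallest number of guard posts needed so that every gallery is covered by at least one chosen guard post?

Atlas and Bravo and Gala together: Atlas ∪ Bravo ∪ Gala = {0, 1, 2, 3, 4, 5, 6} — every gallery is covered.
Only Bravo contains 2, so Bravo is forced; the remaining 5 galleries need at least 2 more guard posts (each remaining guard post adds at most 3) — so at least 3 guard posts are needed, and 3 is optimal.

3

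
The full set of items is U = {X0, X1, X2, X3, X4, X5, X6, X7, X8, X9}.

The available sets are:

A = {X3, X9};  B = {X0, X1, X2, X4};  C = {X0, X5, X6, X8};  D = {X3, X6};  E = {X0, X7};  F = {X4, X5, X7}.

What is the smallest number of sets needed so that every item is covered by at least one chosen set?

4

A and B and C and E together: A ∪ B ∪ C ∪ E = {X0, X1, X2, X3, X4, X5, X6, X7, X8, X9} — every item is covered.
No 3 of the 6 sets cover everything (all 20 combinations miss at least one item), so 4 is optimal.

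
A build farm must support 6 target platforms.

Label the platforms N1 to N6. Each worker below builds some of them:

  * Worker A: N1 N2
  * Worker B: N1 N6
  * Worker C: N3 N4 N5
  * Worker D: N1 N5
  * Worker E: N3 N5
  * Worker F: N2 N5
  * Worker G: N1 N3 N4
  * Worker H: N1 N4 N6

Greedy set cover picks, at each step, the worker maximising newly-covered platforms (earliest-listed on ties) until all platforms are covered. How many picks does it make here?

3

Greedy: pick C (covers 3 new) → pick A (covers 2 new) → pick B (covers 1 new). Total picks: 3.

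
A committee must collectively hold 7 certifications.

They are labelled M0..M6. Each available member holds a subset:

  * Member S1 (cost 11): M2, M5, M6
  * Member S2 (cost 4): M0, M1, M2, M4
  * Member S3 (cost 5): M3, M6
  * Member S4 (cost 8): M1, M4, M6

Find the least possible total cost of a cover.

20

S1, S2, S3 together cover every certification (S1 ∪ S2 ∪ S3 = {M0, M1, M2, M3, M4, M5, M6}); total cost 11 + 4 + 5 = 20.
No covering selection has total cost below 20.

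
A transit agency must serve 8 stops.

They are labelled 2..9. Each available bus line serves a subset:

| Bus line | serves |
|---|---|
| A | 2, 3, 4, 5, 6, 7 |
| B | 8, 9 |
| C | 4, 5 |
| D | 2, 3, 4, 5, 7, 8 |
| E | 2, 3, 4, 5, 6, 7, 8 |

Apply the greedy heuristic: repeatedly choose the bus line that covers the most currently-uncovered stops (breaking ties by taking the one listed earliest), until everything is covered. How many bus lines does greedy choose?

2

Greedy: pick E (covers 7 new) → pick B (covers 1 new). Total picks: 2.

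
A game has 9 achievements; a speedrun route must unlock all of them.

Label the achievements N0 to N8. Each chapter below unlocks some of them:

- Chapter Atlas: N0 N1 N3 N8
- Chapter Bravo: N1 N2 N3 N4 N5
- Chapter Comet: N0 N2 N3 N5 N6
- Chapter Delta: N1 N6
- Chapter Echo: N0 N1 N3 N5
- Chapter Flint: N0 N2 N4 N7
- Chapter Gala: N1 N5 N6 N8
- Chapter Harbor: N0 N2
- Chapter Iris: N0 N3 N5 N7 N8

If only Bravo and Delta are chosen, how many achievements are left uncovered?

3

Union of Bravo, Delta = {N1, N2, N3, N4, N5, N6}.
Not covered: N0, N7, N8 — 3 achievements.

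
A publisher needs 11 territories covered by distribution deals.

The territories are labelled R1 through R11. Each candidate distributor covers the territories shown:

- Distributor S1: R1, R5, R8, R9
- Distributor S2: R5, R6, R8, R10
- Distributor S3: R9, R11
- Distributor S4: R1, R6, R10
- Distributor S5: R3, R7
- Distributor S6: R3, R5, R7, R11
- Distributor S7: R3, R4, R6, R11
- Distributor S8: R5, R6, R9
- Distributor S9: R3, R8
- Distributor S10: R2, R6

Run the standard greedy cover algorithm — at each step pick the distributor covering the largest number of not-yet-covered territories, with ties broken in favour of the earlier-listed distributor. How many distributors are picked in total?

Greedy: pick S1 (covers 4 new) → pick S7 (covers 4 new) → pick S2 (covers 1 new) → pick S5 (covers 1 new) → pick S10 (covers 1 new). Total picks: 5.

5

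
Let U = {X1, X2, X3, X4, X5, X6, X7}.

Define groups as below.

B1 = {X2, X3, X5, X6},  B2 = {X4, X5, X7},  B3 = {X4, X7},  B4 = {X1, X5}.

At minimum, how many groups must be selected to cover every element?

B1, B3, and B4 cover everything between them: the union {X1, X2, X3, X4, X5, X6, X7} is all of U.
Only B4 contains X1, so B4 is forced; the remaining 5 elements need at least 2 more groups (each remaining group adds at most 3) — so at least 3 groups are needed, and 3 is optimal.

3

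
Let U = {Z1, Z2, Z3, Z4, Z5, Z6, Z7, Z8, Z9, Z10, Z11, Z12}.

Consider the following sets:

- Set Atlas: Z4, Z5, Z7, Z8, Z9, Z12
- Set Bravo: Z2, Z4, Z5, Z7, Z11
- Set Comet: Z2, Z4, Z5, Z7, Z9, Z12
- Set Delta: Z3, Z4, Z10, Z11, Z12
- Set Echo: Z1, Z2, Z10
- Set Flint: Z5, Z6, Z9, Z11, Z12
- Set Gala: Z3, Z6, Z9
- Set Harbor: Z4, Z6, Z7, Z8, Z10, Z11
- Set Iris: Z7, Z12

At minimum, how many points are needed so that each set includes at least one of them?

Take H = {Z6, Z7, Z10}. Each listed set contains at least one of these, so H is a hitting set of size 3.
The sets Echo, Gala, Iris are pairwise disjoint, so any hitting set needs a separate point for each — at least 3. Hence 3 is optimal.

3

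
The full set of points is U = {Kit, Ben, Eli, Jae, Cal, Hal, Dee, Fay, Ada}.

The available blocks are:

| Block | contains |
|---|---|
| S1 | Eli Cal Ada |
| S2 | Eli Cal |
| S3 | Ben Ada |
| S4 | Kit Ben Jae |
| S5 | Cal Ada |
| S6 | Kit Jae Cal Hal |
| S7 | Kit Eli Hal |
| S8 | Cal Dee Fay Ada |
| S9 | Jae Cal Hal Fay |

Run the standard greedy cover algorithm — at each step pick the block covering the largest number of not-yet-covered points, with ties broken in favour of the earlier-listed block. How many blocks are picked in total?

4

Greedy: pick S6 (covers 4 new) → pick S8 (covers 3 new) → pick S1 (covers 1 new) → pick S3 (covers 1 new). Total picks: 4.
(The true minimum cover uses only 3 blocks, so greedy is not optimal here.)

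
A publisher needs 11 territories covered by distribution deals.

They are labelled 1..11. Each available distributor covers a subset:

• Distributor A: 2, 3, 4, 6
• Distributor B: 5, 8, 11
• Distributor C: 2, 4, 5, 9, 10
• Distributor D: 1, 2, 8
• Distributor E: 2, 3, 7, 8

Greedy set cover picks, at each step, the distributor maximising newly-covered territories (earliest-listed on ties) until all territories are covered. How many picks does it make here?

5

Greedy: pick C (covers 5 new) → pick E (covers 3 new) → pick A (covers 1 new) → pick B (covers 1 new) → pick D (covers 1 new). Total picks: 5.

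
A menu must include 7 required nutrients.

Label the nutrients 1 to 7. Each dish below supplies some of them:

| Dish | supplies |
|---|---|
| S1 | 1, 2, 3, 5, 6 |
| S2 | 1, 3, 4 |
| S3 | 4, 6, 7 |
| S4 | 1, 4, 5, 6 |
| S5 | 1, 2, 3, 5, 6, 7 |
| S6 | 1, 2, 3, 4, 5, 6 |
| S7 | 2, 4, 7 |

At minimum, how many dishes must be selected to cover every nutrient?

S1 and S3 together: S1 ∪ S3 = {1, 2, 3, 4, 5, 6, 7} — every nutrient is covered.
No single dish has all 7 nutrients (the largest, S5, has 6), so 2 is optimal.

2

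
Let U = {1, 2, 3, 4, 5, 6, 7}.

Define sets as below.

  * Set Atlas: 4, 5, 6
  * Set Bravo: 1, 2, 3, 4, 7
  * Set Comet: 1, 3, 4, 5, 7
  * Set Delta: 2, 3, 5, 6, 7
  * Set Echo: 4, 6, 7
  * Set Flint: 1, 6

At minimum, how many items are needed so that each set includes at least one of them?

Take H = {3, 6}. Each listed set contains at least one of these, so H is a hitting set of size 2.
No single item lies in every set, so at least 2 are needed and 2 is optimal.

2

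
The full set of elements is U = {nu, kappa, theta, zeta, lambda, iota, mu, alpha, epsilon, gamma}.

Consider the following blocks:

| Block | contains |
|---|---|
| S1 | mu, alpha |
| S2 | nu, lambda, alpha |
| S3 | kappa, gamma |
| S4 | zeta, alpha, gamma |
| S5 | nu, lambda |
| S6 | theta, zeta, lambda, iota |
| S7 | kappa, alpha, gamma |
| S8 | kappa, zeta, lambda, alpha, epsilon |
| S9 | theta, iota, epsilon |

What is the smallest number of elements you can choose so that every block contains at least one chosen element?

Take H = {nu, kappa, iota, alpha}. Each listed block contains at least one of these, so H is a hitting set of size 4.
The blocks S1, S3, S5, S9 are pairwise disjoint, so any hitting set needs a separate element for each — at least 4. Hence 4 is optimal.

4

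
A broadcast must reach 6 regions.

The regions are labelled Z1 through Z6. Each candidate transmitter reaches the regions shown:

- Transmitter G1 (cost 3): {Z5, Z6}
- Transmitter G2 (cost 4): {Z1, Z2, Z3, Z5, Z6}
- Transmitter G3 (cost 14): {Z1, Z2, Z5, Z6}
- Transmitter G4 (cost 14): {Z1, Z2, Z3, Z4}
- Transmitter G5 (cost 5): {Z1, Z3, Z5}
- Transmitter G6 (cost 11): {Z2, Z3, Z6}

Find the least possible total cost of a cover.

G1, G4 together cover every region (G1 ∪ G4 = {Z1, Z2, Z3, Z4, Z5, Z6}); total cost 3 + 14 = 17.
The greedy pick G2, G4 costs 18; no covering selection beats 17.

17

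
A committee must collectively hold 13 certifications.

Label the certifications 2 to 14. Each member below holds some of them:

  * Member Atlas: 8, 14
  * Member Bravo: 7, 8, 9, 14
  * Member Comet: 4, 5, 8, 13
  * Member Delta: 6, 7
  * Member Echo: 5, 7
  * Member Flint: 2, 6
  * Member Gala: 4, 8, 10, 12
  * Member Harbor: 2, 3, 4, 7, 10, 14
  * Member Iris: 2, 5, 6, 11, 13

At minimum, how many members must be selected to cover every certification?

4

Take {Bravo, Gala, Harbor, Iris}. Their union is {2, 3, 4, 5, 6, 7, 8, 9, 10, 11, 12, 13, 14}, which is all 13 certifications.
No 3 of the 9 members cover everything (all 84 combinations miss at least one certification), so 4 is optimal.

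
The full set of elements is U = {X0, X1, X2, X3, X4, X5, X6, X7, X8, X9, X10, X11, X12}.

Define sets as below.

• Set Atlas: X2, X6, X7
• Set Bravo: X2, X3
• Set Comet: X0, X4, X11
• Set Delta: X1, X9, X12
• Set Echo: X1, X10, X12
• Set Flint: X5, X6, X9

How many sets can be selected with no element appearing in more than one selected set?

Bravo, Comet, Echo, Flint are pairwise disjoint (Bravo={X2,X3}; Comet={X0,X4,X11}; Echo={X1,X10,X12}; Flint={X5,X6,X9}).
Every remaining set overlaps one of these, and no 5 of the listed sets are pairwise disjoint, so 4 is the maximum.

4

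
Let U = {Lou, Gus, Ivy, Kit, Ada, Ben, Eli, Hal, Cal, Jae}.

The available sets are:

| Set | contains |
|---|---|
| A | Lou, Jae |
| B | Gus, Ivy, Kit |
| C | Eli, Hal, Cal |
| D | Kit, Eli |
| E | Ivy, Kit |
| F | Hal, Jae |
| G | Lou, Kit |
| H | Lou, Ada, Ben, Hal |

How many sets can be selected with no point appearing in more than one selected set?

3

A, C, E are pairwise disjoint (A={Lou,Jae}; C={Eli,Hal,Cal}; E={Ivy,Kit}).
Every remaining set overlaps one of these, and no 4 of the listed sets are pairwise disjoint, so 3 is the maximum.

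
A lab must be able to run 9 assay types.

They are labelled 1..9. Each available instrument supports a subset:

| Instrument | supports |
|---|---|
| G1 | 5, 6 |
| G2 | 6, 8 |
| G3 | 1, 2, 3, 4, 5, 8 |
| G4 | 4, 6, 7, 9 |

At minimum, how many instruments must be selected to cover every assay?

Take {G3, G4}. Their union is {1, 2, 3, 4, 5, 6, 7, 8, 9}, which is all 9 assays.
No single instrument has all 9 assays (the largest, G3, has 6), so 2 is optimal.

2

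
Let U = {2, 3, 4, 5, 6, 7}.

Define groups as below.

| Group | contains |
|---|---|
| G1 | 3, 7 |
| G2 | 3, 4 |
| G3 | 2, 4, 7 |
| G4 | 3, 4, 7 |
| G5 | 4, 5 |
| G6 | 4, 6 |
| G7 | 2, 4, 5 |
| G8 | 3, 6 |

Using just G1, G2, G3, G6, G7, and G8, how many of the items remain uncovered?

Union of G1, G2, G3, G6, G7, G8 = {2, 3, 4, 5, 6, 7} — that's every item, so 0 are uncovered.

0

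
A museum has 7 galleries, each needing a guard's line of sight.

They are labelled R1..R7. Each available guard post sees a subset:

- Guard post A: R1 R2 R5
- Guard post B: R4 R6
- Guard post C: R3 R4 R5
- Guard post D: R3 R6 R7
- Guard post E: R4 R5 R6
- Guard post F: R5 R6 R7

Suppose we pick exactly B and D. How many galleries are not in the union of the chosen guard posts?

3

Union of B, D = {R3, R4, R6, R7}.
Not covered: R1, R2, R5 — 3 galleries.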